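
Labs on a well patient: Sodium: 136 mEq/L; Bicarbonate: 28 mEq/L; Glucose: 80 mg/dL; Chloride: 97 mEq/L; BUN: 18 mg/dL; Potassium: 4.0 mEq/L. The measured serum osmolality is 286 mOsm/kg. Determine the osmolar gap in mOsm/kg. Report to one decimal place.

Calculated osmolality = 2·Na + glucose/18 + BUN/2.8
= 2·136 + 80/18 + 18/2.8
= 272 + 4.44 + 6.43
= 282.87 mOsm/kg ≈ 282.9 mOsm/kg
Osmolar gap = measured − calculated = 286 − 282.9 = 3.1 mOsm/kg

3.1 mOsm/kg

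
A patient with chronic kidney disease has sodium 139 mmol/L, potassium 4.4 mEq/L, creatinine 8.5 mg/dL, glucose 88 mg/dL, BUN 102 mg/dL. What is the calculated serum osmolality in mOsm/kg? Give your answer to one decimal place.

Calculated osmolality = 2·Na + glucose/18 + BUN/2.8
= 2·139 + 88/18 + 102/2.8
= 278 + 4.89 + 36.43
= 319.32 mOsm/kg

319.3 mOsm/kg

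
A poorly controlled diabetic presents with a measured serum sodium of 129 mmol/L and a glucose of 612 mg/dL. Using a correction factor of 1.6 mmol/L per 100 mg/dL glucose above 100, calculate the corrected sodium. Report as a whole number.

137 mmol/L

Corrected Na = measured Na + 1.6 · (glucose − 100)/100
= 129 + 1.6 · (612 − 100)/100
= 129 + 8.2
= 137.2 mmol/L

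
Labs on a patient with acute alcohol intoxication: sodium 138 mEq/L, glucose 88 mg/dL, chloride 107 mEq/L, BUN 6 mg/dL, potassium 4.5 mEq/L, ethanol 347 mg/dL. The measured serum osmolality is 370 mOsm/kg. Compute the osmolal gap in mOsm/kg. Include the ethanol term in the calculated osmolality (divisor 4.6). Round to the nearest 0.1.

11.5 mOsm/kg

Calculated osmolality = 2·Na + glucose/18 + BUN/2.8 + ethanol/4.6
= 2·138 + 88/18 + 6/2.8 + 347/4.6
= 276 + 4.89 + 2.14 + 75.43
= 358.46 mOsm/kg ≈ 358.5 mOsm/kg
Osmolar gap = measured − calculated = 370 − 358.5 = 11.5 mOsm/kg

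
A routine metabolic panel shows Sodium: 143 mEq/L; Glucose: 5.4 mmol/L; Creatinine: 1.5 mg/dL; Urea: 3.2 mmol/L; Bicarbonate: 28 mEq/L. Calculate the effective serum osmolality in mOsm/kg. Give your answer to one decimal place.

291.4 mOsm/kg

Effective osmolality excludes urea (freely permeant across cell membranes):
2·Na + glucose
= 2·143 + 5.4
= 286 + 5.4
= 291.4 mOsm/kg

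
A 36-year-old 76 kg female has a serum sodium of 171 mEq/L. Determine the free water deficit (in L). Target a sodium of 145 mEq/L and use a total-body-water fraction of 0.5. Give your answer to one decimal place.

TBW = 0.5 · 76 = 38 L
Free water deficit = TBW · (Na/145 − 1)
= 38 · (171/145 − 1)
= 38 · 0.1793
= 6.81 L

6.8 L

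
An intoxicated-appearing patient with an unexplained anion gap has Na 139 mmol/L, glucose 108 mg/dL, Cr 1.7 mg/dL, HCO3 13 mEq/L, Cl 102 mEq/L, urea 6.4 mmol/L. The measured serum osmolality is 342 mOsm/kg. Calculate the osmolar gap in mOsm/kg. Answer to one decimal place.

51.6 mOsm/kg

Calculated osmolality = 2·Na + glucose/18 + urea
= 2·139 + 108/18 + 6.4
= 278 + 6 + 6.40
= 290.4 mOsm/kg ≈ 290.4 mOsm/kg
Osmolar gap = measured − calculated = 342 − 290.4 = 51.6 mOsm/kg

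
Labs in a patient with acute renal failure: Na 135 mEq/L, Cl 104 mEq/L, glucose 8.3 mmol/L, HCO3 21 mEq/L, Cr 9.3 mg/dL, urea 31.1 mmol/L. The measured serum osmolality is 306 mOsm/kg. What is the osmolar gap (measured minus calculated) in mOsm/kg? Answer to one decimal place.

Calculated osmolality = 2·Na + glucose + urea
= 2·135 + 8.3 + 31.1
= 270 + 8.30 + 31.10
= 309.4 mOsm/kg ≈ 309.4 mOsm/kg
Osmolar gap = measured − calculated = 306 − 309.4 = -3.4 mOsm/kg

-3.4 mOsm/kg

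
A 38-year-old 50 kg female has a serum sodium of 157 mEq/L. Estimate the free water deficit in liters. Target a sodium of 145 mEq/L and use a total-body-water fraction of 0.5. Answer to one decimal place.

2.1 L

TBW = 0.5 · 50 = 25 L
Free water deficit = TBW · (Na/145 − 1)
= 25 · (157/145 − 1)
= 25 · 0.0828
= 2.07 L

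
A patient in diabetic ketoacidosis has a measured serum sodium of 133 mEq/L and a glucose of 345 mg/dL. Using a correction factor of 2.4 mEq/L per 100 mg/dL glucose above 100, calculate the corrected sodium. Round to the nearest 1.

Corrected Na = measured Na + 2.4 · (glucose − 100)/100
= 133 + 2.4 · (345 − 100)/100
= 133 + 5.9
= 138.9 mEq/L

139 mEq/L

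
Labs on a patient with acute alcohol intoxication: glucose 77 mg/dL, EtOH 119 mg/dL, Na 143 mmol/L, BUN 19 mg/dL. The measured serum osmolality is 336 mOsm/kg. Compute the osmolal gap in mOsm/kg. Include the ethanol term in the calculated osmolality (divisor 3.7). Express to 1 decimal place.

Calculated osmolality = 2·Na + glucose/18 + BUN/2.8 + ethanol/3.7
= 2·143 + 77/18 + 19/2.8 + 119/3.7
= 286 + 4.28 + 6.79 + 32.16
= 329.23 mOsm/kg ≈ 329.2 mOsm/kg
Osmolar gap = measured − calculated = 336 − 329.2 = 6.8 mOsm/kg

6.8 mOsm/kg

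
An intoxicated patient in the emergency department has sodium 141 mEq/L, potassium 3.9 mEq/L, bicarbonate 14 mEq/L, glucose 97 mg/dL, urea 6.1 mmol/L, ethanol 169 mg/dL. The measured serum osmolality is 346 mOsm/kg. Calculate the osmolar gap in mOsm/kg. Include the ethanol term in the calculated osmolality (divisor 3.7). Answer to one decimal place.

Calculated osmolality = 2·Na + glucose/18 + urea + ethanol/3.7
= 2·141 + 97/18 + 6.1 + 169/3.7
= 282 + 5.39 + 6.10 + 45.68
= 339.17 mOsm/kg ≈ 339.2 mOsm/kg
Osmolar gap = measured − calculated = 346 − 339.2 = 6.8 mOsm/kg

6.8 mOsm/kg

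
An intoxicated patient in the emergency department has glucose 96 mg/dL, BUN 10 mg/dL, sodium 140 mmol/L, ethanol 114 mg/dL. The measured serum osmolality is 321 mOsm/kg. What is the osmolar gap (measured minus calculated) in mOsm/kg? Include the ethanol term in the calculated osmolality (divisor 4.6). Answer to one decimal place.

7.3 mOsm/kg

Calculated osmolality = 2·Na + glucose/18 + BUN/2.8 + ethanol/4.6
= 2·140 + 96/18 + 10/2.8 + 114/4.6
= 280 + 5.33 + 3.57 + 24.78
= 313.68 mOsm/kg ≈ 313.7 mOsm/kg
Osmolar gap = measured − calculated = 321 − 313.7 = 7.3 mOsm/kg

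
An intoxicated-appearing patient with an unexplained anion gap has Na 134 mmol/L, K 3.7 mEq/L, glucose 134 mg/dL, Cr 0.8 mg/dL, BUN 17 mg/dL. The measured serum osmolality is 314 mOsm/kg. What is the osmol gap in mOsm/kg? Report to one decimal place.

32.5 mOsm/kg

Calculated osmolality = 2·Na + glucose/18 + BUN/2.8
= 2·134 + 134/18 + 17/2.8
= 268 + 7.44 + 6.07
= 281.51 mOsm/kg ≈ 281.5 mOsm/kg
Osmolar gap = measured − calculated = 314 − 281.5 = 32.5 mOsm/kg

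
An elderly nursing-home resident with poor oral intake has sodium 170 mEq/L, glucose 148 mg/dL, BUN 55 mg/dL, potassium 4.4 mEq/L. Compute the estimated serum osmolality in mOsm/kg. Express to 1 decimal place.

Calculated osmolality = 2·Na + glucose/18 + BUN/2.8
= 2·170 + 148/18 + 55/2.8
= 340 + 8.22 + 19.64
= 367.86 mOsm/kg

367.9 mOsm/kg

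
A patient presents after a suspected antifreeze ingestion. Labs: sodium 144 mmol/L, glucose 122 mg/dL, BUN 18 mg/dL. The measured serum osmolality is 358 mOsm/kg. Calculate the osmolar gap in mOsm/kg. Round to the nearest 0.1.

Calculated osmolality = 2·Na + glucose/18 + BUN/2.8
= 2·144 + 122/18 + 18/2.8
= 288 + 6.78 + 6.43
= 301.21 mOsm/kg ≈ 301.2 mOsm/kg
Osmolar gap = measured − calculated = 358 − 301.2 = 56.8 mOsm/kg

56.8 mOsm/kg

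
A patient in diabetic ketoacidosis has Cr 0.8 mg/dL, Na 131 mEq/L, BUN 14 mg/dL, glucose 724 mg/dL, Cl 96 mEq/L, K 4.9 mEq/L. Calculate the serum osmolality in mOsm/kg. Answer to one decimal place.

307.2 mOsm/kg

Calculated osmolality = 2·Na + glucose/18 + BUN/2.8
= 2·131 + 724/18 + 14/2.8
= 262 + 40.22 + 5
= 307.22 mOsm/kg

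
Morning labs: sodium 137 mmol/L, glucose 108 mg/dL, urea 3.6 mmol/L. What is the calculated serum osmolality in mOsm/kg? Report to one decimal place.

Calculated osmolality = 2·Na + glucose/18 + urea
= 2·137 + 108/18 + 3.6
= 274 + 6 + 3.60
= 283.6 mOsm/kg

283.6 mOsm/kg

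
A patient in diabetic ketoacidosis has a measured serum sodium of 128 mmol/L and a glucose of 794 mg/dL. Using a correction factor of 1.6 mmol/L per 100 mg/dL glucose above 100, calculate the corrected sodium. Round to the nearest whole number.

Corrected Na = measured Na + 1.6 · (glucose − 100)/100
= 128 + 1.6 · (794 − 100)/100
= 128 + 11.1
= 139.1 mmol/L

139 mmol/L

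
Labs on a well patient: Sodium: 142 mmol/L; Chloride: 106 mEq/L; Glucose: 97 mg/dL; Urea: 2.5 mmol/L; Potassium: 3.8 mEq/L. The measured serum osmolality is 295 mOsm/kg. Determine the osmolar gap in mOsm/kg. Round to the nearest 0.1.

3.1 mOsm/kg

Calculated osmolality = 2·Na + glucose/18 + urea
= 2·142 + 97/18 + 2.5
= 284 + 5.39 + 2.50
= 291.89 mOsm/kg ≈ 291.9 mOsm/kg
Osmolar gap = measured − calculated = 295 − 291.9 = 3.1 mOsm/kg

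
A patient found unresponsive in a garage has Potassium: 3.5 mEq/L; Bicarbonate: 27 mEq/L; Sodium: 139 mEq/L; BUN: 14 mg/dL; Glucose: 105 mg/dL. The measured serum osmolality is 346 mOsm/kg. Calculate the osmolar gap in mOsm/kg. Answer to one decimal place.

Calculated osmolality = 2·Na + glucose/18 + BUN/2.8
= 2·139 + 105/18 + 14/2.8
= 278 + 5.83 + 5
= 288.83 mOsm/kg ≈ 288.8 mOsm/kg
Osmolar gap = measured − calculated = 346 − 288.8 = 57.2 mOsm/kg

57.2 mOsm/kg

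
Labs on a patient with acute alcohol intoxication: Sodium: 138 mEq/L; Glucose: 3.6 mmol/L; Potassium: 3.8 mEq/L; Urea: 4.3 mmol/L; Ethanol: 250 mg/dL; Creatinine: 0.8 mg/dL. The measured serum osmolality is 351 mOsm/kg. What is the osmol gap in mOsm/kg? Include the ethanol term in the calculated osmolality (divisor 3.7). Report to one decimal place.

Calculated osmolality = 2·Na + glucose + urea + ethanol/3.7
= 2·138 + 3.6 + 4.3 + 250/3.7
= 276 + 3.60 + 4.30 + 67.57
= 351.47 mOsm/kg ≈ 351.5 mOsm/kg
Osmolar gap = measured − calculated = 351 − 351.5 = -0.5 mOsm/kg

-0.5 mOsm/kg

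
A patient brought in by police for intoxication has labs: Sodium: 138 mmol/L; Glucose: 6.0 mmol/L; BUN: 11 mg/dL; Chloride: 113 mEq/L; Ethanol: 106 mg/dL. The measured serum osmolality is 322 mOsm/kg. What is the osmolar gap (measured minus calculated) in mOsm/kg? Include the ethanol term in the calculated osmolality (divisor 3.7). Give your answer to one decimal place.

Calculated osmolality = 2·Na + glucose + BUN/2.8 + ethanol/3.7
= 2·138 + 6 + 11/2.8 + 106/3.7
= 276 + 6 + 3.93 + 28.65
= 314.58 mOsm/kg ≈ 314.6 mOsm/kg
Osmolar gap = measured − calculated = 322 − 314.6 = 7.4 mOsm/kg

7.4 mOsm/kg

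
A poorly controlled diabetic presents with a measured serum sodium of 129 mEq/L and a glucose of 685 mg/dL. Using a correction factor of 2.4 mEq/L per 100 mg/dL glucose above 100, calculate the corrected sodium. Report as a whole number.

Corrected Na = measured Na + 2.4 · (glucose − 100)/100
= 129 + 2.4 · (685 − 100)/100
= 129 + 14
= 143 mEq/L

143 mEq/L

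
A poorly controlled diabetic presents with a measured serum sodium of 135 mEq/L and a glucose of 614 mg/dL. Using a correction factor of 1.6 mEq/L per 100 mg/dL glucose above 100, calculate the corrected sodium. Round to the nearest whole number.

Corrected Na = measured Na + 1.6 · (glucose − 100)/100
= 135 + 1.6 · (614 − 100)/100
= 135 + 8.2
= 143.2 mEq/L

143 mEq/L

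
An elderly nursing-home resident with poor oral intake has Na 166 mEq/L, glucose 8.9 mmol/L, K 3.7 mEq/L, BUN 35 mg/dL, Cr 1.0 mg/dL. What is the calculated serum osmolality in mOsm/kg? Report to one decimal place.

353.4 mOsm/kg

Calculated osmolality = 2·Na + glucose + BUN/2.8
= 2·166 + 8.9 + 35/2.8
= 332 + 8.90 + 12.50
= 353.4 mOsm/kg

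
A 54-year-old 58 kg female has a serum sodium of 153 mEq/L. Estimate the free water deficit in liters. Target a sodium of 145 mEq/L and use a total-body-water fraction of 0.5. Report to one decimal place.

1.6 L

TBW = 0.5 · 58 = 29 L
Free water deficit = TBW · (Na/145 − 1)
= 29 · (153/145 − 1)
= 29 · 0.0552
= 1.6 L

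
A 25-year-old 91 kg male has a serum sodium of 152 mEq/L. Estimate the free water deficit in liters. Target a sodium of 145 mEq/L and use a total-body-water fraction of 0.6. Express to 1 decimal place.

TBW = 0.6 · 91 = 54.6 L
Free water deficit = TBW · (Na/145 − 1)
= 54.6 · (152/145 − 1)
= 54.6 · 0.0483
= 2.64 L

2.6 L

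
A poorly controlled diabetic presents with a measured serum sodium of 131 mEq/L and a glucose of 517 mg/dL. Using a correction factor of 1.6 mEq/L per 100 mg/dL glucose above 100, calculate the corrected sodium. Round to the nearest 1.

Corrected Na = measured Na + 1.6 · (glucose − 100)/100
= 131 + 1.6 · (517 − 100)/100
= 131 + 6.7
= 137.7 mEq/L

138 mEq/L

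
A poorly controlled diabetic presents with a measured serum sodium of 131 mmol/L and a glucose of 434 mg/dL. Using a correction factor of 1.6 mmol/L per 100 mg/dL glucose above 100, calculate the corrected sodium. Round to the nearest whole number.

Corrected Na = measured Na + 1.6 · (glucose − 100)/100
= 131 + 1.6 · (434 − 100)/100
= 131 + 5.3
= 136.3 mmol/L

136 mmol/L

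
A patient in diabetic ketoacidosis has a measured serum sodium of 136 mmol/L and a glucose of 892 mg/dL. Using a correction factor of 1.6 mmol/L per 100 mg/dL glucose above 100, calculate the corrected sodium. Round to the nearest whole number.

Corrected Na = measured Na + 1.6 · (glucose − 100)/100
= 136 + 1.6 · (892 − 100)/100
= 136 + 12.7
= 148.7 mmol/L

149 mmol/L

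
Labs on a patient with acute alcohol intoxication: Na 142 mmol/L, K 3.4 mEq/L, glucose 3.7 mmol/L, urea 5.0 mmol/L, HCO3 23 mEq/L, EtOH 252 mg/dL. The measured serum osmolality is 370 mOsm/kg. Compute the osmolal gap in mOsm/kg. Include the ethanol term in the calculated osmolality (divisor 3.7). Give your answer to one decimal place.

Calculated osmolality = 2·Na + glucose + urea + ethanol/3.7
= 2·142 + 3.7 + 5 + 252/3.7
= 284 + 3.70 + 5 + 68.11
= 360.81 mOsm/kg ≈ 360.8 mOsm/kg
Osmolar gap = measured − calculated = 370 − 360.8 = 9.2 mOsm/kg

9.2 mOsm/kg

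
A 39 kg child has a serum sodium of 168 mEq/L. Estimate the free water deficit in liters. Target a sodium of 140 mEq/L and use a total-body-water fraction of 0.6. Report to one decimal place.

TBW = 0.6 · 39 = 23.4 L
Free water deficit = TBW · (Na/140 − 1)
= 23.4 · (168/140 − 1)
= 23.4 · 0.2
= 4.68 L

4.7 L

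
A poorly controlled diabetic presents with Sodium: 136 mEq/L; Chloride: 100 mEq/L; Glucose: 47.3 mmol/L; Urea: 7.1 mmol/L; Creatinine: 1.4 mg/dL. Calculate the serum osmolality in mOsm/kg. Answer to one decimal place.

Calculated osmolality = 2·Na + glucose + urea
= 2·136 + 47.3 + 7.1
= 272 + 47.30 + 7.10
= 326.4 mOsm/kg

326.4 mOsm/kg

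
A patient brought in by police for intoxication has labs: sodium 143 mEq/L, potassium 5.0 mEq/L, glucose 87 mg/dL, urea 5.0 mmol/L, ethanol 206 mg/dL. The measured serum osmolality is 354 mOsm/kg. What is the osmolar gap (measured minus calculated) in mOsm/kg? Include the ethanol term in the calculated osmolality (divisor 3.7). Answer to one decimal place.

2.5 mOsm/kg

Calculated osmolality = 2·Na + glucose/18 + urea + ethanol/3.7
= 2·143 + 87/18 + 5 + 206/3.7
= 286 + 4.83 + 5 + 55.68
= 351.51 mOsm/kg ≈ 351.5 mOsm/kg
Osmolar gap = measured − calculated = 354 − 351.5 = 2.5 mOsm/kg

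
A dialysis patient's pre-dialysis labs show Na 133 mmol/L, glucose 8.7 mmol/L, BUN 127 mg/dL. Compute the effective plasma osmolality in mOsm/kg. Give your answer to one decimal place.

Effective osmolality excludes urea (freely permeant across cell membranes):
2·Na + glucose
= 2·133 + 8.7
= 266 + 8.7
= 274.7 mOsm/kg

274.7 mOsm/kg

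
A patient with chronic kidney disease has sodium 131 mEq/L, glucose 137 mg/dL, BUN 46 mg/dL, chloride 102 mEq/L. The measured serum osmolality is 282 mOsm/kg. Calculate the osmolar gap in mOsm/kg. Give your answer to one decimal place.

Calculated osmolality = 2·Na + glucose/18 + BUN/2.8
= 2·131 + 137/18 + 46/2.8
= 262 + 7.61 + 16.43
= 286.04 mOsm/kg ≈ 286.0 mOsm/kg
Osmolar gap = measured − calculated = 282 − 286.0 = -4.0 mOsm/kg

-4.0 mOsm/kg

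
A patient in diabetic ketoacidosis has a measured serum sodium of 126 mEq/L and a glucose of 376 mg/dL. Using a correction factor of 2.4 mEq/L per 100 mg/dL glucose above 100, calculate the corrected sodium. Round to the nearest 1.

Corrected Na = measured Na + 2.4 · (glucose − 100)/100
= 126 + 2.4 · (376 − 100)/100
= 126 + 6.6
= 132.6 mEq/L

133 mEq/L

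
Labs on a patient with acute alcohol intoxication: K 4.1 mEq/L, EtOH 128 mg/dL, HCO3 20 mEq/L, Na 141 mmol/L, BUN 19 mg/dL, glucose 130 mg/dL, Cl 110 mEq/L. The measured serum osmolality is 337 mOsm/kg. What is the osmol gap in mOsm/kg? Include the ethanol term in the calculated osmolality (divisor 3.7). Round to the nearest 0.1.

6.4 mOsm/kg

Calculated osmolality = 2·Na + glucose/18 + BUN/2.8 + ethanol/3.7
= 2·141 + 130/18 + 19/2.8 + 128/3.7
= 282 + 7.22 + 6.79 + 34.59
= 330.6 mOsm/kg ≈ 330.6 mOsm/kg
Osmolar gap = measured − calculated = 337 − 330.6 = 6.4 mOsm/kg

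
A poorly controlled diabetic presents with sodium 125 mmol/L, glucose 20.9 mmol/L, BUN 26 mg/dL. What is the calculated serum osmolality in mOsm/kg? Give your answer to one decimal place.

280.2 mOsm/kg

Calculated osmolality = 2·Na + glucose + BUN/2.8
= 2·125 + 20.9 + 26/2.8
= 250 + 20.90 + 9.29
= 280.19 mOsm/kg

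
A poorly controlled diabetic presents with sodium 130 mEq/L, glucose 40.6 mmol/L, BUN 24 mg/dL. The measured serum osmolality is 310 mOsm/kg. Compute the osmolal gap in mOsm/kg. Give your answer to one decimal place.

Calculated osmolality = 2·Na + glucose + BUN/2.8
= 2·130 + 40.6 + 24/2.8
= 260 + 40.60 + 8.57
= 309.17 mOsm/kg ≈ 309.2 mOsm/kg
Osmolar gap = measured − calculated = 310 − 309.2 = 0.8 mOsm/kg

0.8 mOsm/kg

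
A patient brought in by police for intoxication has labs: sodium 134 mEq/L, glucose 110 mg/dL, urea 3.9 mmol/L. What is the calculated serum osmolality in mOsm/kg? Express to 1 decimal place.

Calculated osmolality = 2·Na + glucose/18 + urea
= 2·134 + 110/18 + 3.9
= 268 + 6.11 + 3.90
= 278.01 mOsm/kg

278.0 mOsm/kg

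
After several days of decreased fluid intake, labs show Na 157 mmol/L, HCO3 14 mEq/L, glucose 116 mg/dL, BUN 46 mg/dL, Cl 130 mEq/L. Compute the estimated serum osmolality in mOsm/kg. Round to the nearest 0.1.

336.9 mOsm/kg

Calculated osmolality = 2·Na + glucose/18 + BUN/2.8
= 2·157 + 116/18 + 46/2.8
= 314 + 6.44 + 16.43
= 336.87 mOsm/kg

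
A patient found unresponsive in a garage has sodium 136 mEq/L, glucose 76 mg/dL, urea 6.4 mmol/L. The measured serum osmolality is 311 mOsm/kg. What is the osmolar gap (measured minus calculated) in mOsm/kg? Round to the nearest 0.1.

Calculated osmolality = 2·Na + glucose/18 + urea
= 2·136 + 76/18 + 6.4
= 272 + 4.22 + 6.40
= 282.62 mOsm/kg ≈ 282.6 mOsm/kg
Osmolar gap = measured − calculated = 311 − 282.6 = 28.4 mOsm/kg

28.4 mOsm/kg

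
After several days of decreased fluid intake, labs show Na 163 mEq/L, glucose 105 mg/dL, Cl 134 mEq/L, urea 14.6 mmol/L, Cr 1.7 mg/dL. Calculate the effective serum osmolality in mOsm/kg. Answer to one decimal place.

Effective osmolality excludes urea (freely permeant across cell membranes):
2·Na + glucose/18
= 2·163 + 105/18
= 326 + 5.83
= 331.83 mOsm/kg

331.8 mOsm/kg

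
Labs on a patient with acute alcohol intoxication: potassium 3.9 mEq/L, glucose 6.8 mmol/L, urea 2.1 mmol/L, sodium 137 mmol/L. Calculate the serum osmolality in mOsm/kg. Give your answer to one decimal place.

Calculated osmolality = 2·Na + glucose + urea
= 2·137 + 6.8 + 2.1
= 274 + 6.80 + 2.10
= 282.9 mOsm/kg

282.9 mOsm/kg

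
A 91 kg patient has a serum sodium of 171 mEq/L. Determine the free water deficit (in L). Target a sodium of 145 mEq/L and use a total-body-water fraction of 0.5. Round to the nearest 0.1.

TBW = 0.5 · 91 = 45.5 L
Free water deficit = TBW · (Na/145 − 1)
= 45.5 · (171/145 − 1)
= 45.5 · 0.1793
= 8.16 L

8.2 L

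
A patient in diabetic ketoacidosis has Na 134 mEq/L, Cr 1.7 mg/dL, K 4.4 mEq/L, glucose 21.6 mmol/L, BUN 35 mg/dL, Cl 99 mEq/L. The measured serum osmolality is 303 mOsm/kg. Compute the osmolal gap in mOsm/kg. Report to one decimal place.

Calculated osmolality = 2·Na + glucose + BUN/2.8
= 2·134 + 21.6 + 35/2.8
= 268 + 21.60 + 12.50
= 302.1 mOsm/kg ≈ 302.1 mOsm/kg
Osmolar gap = measured − calculated = 303 − 302.1 = 0.9 mOsm/kg

0.9 mOsm/kg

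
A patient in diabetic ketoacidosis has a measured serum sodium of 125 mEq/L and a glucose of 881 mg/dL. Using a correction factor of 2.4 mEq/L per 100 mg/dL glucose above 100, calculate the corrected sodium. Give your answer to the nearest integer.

144 mEq/L

Corrected Na = measured Na + 2.4 · (glucose − 100)/100
= 125 + 2.4 · (881 − 100)/100
= 125 + 18.7
= 143.7 mEq/L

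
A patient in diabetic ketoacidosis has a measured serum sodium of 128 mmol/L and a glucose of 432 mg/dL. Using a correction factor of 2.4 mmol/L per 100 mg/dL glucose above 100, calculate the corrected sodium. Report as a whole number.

Corrected Na = measured Na + 2.4 · (glucose − 100)/100
= 128 + 2.4 · (432 − 100)/100
= 128 + 8
= 136 mmol/L

136 mmol/L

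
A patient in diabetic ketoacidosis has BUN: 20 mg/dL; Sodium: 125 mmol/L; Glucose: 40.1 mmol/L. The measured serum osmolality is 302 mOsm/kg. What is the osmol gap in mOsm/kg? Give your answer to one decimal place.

Calculated osmolality = 2·Na + glucose + BUN/2.8
= 2·125 + 40.1 + 20/2.8
= 250 + 40.10 + 7.14
= 297.24 mOsm/kg ≈ 297.2 mOsm/kg
Osmolar gap = measured − calculated = 302 − 297.2 = 4.8 mOsm/kg

4.8 mOsm/kg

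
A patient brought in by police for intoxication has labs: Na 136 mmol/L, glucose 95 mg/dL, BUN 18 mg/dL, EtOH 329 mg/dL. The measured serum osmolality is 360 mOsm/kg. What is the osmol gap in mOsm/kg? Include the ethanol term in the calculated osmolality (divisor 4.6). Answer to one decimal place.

Calculated osmolality = 2·Na + glucose/18 + BUN/2.8 + ethanol/4.6
= 2·136 + 95/18 + 18/2.8 + 329/4.6
= 272 + 5.28 + 6.43 + 71.52
= 355.23 mOsm/kg ≈ 355.2 mOsm/kg
Osmolar gap = measured − calculated = 360 − 355.2 = 4.8 mOsm/kg

4.8 mOsm/kg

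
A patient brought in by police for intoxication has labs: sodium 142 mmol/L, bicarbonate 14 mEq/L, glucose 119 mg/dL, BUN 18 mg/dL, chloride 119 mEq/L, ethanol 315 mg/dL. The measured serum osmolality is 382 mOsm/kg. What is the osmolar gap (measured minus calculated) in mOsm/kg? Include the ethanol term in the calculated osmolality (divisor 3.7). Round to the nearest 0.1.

-0.2 mOsm/kg

Calculated osmolality = 2·Na + glucose/18 + BUN/2.8 + ethanol/3.7
= 2·142 + 119/18 + 18/2.8 + 315/3.7
= 284 + 6.61 + 6.43 + 85.14
= 382.18 mOsm/kg ≈ 382.2 mOsm/kg
Osmolar gap = measured − calculated = 382 − 382.2 = -0.2 mOsm/kg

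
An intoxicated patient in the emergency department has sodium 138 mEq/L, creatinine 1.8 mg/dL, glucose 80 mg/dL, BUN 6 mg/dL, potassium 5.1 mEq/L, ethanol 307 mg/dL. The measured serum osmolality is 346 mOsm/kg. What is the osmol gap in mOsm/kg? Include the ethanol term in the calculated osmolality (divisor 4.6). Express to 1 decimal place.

-3.3 mOsm/kg

Calculated osmolality = 2·Na + glucose/18 + BUN/2.8 + ethanol/4.6
= 2·138 + 80/18 + 6/2.8 + 307/4.6
= 276 + 4.44 + 2.14 + 66.74
= 349.32 mOsm/kg ≈ 349.3 mOsm/kg
Osmolar gap = measured − calculated = 346 − 349.3 = -3.3 mOsm/kg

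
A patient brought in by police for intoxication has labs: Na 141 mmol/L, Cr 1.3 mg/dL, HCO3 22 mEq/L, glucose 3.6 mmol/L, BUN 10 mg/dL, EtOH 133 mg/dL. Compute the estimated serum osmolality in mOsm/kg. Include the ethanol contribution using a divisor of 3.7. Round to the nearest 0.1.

Calculated osmolality = 2·Na + glucose + BUN/2.8 + ethanol/3.7
= 2·141 + 3.6 + 10/2.8 + 133/3.7
= 282 + 3.60 + 3.57 + 35.95
= 325.12 mOsm/kg

325.1 mOsm/kg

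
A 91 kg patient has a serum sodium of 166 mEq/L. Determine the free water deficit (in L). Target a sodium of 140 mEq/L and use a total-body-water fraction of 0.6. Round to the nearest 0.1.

TBW = 0.6 · 91 = 54.6 L
Free water deficit = TBW · (Na/140 − 1)
= 54.6 · (166/140 − 1)
= 54.6 · 0.1857
= 10.14 L

10.1 L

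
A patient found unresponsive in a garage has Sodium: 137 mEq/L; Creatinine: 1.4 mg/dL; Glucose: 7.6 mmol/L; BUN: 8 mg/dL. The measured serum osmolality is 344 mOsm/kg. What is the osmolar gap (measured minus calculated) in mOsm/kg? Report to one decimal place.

Calculated osmolality = 2·Na + glucose + BUN/2.8
= 2·137 + 7.6 + 8/2.8
= 274 + 7.60 + 2.86
= 284.46 mOsm/kg ≈ 284.5 mOsm/kg
Osmolar gap = measured − calculated = 344 − 284.5 = 59.5 mOsm/kg

59.5 mOsm/kg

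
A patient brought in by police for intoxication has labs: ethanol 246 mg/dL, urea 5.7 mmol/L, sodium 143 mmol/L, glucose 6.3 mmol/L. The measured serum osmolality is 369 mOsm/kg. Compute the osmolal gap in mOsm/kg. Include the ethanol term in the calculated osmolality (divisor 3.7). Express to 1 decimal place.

4.5 mOsm/kg

Calculated osmolality = 2·Na + glucose + urea + ethanol/3.7
= 2·143 + 6.3 + 5.7 + 246/3.7
= 286 + 6.30 + 5.70 + 66.49
= 364.49 mOsm/kg ≈ 364.5 mOsm/kg
Osmolar gap = measured − calculated = 369 − 364.5 = 4.5 mOsm/kg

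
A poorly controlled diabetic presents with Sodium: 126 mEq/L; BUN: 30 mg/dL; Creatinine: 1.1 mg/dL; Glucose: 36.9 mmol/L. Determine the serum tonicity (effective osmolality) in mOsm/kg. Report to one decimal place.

Effective osmolality excludes urea (freely permeant across cell membranes):
2·Na + glucose
= 2·126 + 36.9
= 252 + 36.9
= 288.9 mOsm/kg

288.9 mOsm/kg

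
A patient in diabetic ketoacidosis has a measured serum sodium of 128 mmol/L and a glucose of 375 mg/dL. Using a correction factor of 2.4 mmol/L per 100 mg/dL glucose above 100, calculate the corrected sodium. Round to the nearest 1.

135 mmol/L

Corrected Na = measured Na + 2.4 · (glucose − 100)/100
= 128 + 2.4 · (375 − 100)/100
= 128 + 6.6
= 134.6 mmol/L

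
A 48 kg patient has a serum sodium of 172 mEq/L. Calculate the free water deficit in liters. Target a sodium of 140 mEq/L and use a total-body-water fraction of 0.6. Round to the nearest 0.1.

TBW = 0.6 · 48 = 28.8 L
Free water deficit = TBW · (Na/140 − 1)
= 28.8 · (172/140 − 1)
= 28.8 · 0.2286
= 6.58 L

6.6 L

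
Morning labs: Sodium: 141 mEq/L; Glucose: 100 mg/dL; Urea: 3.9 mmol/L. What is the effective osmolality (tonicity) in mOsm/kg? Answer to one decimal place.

287.6 mOsm/kg

Effective osmolality excludes urea (freely permeant across cell membranes):
2·Na + glucose/18
= 2·141 + 100/18
= 282 + 5.56
= 287.56 mOsm/kg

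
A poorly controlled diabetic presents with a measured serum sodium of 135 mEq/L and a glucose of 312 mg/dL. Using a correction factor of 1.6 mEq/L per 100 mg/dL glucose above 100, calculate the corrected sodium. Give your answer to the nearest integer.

Corrected Na = measured Na + 1.6 · (glucose − 100)/100
= 135 + 1.6 · (312 − 100)/100
= 135 + 3.4
= 138.4 mEq/L

138 mEq/L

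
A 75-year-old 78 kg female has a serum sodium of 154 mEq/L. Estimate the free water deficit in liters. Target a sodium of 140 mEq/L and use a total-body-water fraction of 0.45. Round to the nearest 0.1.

TBW = 0.45 · 78 = 35.1 L
Free water deficit = TBW · (Na/140 − 1)
= 35.1 · (154/140 − 1)
= 35.1 · 0.1
= 3.51 L

3.5 L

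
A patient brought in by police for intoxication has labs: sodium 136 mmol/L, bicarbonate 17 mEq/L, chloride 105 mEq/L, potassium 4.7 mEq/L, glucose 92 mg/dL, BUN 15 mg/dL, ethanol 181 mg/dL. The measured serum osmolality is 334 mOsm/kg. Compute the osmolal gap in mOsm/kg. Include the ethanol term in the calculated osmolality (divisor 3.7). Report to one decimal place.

2.6 mOsm/kg

Calculated osmolality = 2·Na + glucose/18 + BUN/2.8 + ethanol/3.7
= 2·136 + 92/18 + 15/2.8 + 181/3.7
= 272 + 5.11 + 5.36 + 48.92
= 331.39 mOsm/kg ≈ 331.4 mOsm/kg
Osmolar gap = measured − calculated = 334 − 331.4 = 2.6 mOsm/kg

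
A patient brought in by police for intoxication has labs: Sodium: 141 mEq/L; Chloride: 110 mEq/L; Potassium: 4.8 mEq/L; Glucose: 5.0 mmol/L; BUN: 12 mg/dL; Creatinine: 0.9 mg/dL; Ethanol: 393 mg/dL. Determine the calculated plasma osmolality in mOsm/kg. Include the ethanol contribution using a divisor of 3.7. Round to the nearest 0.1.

Calculated osmolality = 2·Na + glucose + BUN/2.8 + ethanol/3.7
= 2·141 + 5 + 12/2.8 + 393/3.7
= 282 + 5 + 4.29 + 106.22
= 397.51 mOsm/kg

397.5 mOsm/kg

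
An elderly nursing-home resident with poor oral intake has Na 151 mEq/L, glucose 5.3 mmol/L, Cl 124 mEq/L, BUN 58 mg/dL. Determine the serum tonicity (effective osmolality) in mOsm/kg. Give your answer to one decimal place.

307.3 mOsm/kg

Effective osmolality excludes urea (freely permeant across cell membranes):
2·Na + glucose
= 2·151 + 5.3
= 302 + 5.3
= 307.3 mOsm/kg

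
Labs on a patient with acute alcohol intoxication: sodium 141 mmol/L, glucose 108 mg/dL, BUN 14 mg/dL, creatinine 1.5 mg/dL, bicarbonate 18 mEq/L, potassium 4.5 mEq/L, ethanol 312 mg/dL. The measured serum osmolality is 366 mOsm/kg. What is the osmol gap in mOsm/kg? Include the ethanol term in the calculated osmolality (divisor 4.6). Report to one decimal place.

Calculated osmolality = 2·Na + glucose/18 + BUN/2.8 + ethanol/4.6
= 2·141 + 108/18 + 14/2.8 + 312/4.6
= 282 + 6 + 5 + 67.83
= 360.83 mOsm/kg ≈ 360.8 mOsm/kg
Osmolar gap = measured − calculated = 366 − 360.8 = 5.2 mOsm/kg

5.2 mOsm/kg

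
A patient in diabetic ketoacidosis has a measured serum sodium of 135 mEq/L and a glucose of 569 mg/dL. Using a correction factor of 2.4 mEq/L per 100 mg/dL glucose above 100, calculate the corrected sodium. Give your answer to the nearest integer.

Corrected Na = measured Na + 2.4 · (glucose − 100)/100
= 135 + 2.4 · (569 − 100)/100
= 135 + 11.3
= 146.3 mEq/L

146 mEq/L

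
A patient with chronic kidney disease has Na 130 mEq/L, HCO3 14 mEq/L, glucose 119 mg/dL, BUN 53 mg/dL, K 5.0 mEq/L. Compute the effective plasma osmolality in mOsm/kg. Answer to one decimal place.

Effective osmolality excludes urea (freely permeant across cell membranes):
2·Na + glucose/18
= 2·130 + 119/18
= 260 + 6.61
= 266.61 mOsm/kg

266.6 mOsm/kg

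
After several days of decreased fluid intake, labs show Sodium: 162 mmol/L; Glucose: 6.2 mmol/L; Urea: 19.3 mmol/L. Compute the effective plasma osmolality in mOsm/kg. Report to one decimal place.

330.2 mOsm/kg

Effective osmolality excludes urea (freely permeant across cell membranes):
2·Na + glucose
= 2·162 + 6.2
= 324 + 6.2
= 330.2 mOsm/kg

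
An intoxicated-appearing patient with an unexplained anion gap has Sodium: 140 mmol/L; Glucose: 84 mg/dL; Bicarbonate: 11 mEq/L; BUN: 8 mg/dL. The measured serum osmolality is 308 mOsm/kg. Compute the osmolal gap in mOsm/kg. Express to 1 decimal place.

Calculated osmolality = 2·Na + glucose/18 + BUN/2.8
= 2·140 + 84/18 + 8/2.8
= 280 + 4.67 + 2.86
= 287.53 mOsm/kg ≈ 287.5 mOsm/kg
Osmolar gap = measured − calculated = 308 − 287.5 = 20.5 mOsm/kg

20.5 mOsm/kg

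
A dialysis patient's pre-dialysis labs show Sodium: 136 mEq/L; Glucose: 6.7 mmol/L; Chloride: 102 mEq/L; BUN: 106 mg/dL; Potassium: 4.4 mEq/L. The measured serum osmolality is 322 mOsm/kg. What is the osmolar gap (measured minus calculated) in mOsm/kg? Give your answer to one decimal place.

Calculated osmolality = 2·Na + glucose + BUN/2.8
= 2·136 + 6.7 + 106/2.8
= 272 + 6.70 + 37.86
= 316.56 mOsm/kg ≈ 316.6 mOsm/kg
Osmolar gap = measured − calculated = 322 − 316.6 = 5.4 mOsm/kg

5.4 mOsm/kg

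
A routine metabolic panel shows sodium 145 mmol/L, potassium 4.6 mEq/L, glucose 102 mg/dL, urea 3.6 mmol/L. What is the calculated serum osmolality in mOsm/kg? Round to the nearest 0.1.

299.3 mOsm/kg

Calculated osmolality = 2·Na + glucose/18 + urea
= 2·145 + 102/18 + 3.6
= 290 + 5.67 + 3.60
= 299.27 mOsm/kg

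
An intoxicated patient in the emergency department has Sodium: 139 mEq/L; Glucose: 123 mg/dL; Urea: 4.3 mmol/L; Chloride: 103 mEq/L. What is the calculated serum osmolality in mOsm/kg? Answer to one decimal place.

Calculated osmolality = 2·Na + glucose/18 + urea
= 2·139 + 123/18 + 4.3
= 278 + 6.83 + 4.30
= 289.13 mOsm/kg

289.1 mOsm/kg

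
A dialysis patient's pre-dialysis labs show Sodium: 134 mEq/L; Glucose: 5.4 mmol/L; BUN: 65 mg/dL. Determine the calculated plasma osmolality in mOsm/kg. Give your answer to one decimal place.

Calculated osmolality = 2·Na + glucose + BUN/2.8
= 2·134 + 5.4 + 65/2.8
= 268 + 5.40 + 23.21
= 296.61 mOsm/kg

296.6 mOsm/kg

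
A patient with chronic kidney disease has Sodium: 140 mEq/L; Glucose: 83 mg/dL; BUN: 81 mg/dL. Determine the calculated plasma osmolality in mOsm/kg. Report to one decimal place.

Calculated osmolality = 2·Na + glucose/18 + BUN/2.8
= 2·140 + 83/18 + 81/2.8
= 280 + 4.61 + 28.93
= 313.54 mOsm/kg

313.5 mOsm/kg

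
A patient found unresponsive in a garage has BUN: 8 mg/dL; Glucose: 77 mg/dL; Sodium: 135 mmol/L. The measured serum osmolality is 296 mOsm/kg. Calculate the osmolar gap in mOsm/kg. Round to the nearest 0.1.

Calculated osmolality = 2·Na + glucose/18 + BUN/2.8
= 2·135 + 77/18 + 8/2.8
= 270 + 4.28 + 2.86
= 277.14 mOsm/kg ≈ 277.1 mOsm/kg
Osmolar gap = measured − calculated = 296 − 277.1 = 18.9 mOsm/kg

18.9 mOsm/kg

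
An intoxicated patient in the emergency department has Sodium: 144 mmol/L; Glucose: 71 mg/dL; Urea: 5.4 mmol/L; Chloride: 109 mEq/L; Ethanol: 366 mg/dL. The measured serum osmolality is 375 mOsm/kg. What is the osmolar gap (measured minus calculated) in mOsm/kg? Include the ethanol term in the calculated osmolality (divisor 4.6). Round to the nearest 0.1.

Calculated osmolality = 2·Na + glucose/18 + urea + ethanol/4.6
= 2·144 + 71/18 + 5.4 + 366/4.6
= 288 + 3.94 + 5.40 + 79.57
= 376.91 mOsm/kg ≈ 376.9 mOsm/kg
Osmolar gap = measured − calculated = 375 − 376.9 = -1.9 mOsm/kg

-1.9 mOsm/kg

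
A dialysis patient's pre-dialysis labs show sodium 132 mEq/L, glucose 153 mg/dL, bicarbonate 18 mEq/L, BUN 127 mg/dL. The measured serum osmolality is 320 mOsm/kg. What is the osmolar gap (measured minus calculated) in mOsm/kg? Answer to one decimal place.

2.1 mOsm/kg

Calculated osmolality = 2·Na + glucose/18 + BUN/2.8
= 2·132 + 153/18 + 127/2.8
= 264 + 8.50 + 45.36
= 317.86 mOsm/kg ≈ 317.9 mOsm/kg
Osmolar gap = measured − calculated = 320 − 317.9 = 2.1 mOsm/kg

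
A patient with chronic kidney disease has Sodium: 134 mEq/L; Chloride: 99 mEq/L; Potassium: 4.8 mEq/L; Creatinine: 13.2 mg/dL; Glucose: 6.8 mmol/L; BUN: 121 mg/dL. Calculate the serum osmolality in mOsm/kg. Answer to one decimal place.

318.0 mOsm/kg

Calculated osmolality = 2·Na + glucose + BUN/2.8
= 2·134 + 6.8 + 121/2.8
= 268 + 6.80 + 43.21
= 318.01 mOsm/kg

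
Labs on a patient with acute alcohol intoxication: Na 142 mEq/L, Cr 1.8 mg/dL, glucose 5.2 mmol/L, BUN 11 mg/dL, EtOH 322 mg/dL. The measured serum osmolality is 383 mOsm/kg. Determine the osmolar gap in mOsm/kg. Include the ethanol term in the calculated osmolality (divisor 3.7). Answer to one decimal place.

Calculated osmolality = 2·Na + glucose + BUN/2.8 + ethanol/3.7
= 2·142 + 5.2 + 11/2.8 + 322/3.7
= 284 + 5.20 + 3.93 + 87.03
= 380.16 mOsm/kg ≈ 380.2 mOsm/kg
Osmolar gap = measured − calculated = 383 − 380.2 = 2.8 mOsm/kg

2.8 mOsm/kg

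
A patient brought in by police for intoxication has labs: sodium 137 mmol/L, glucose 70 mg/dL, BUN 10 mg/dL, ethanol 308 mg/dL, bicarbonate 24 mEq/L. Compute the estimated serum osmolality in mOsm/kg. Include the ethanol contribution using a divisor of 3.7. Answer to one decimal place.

Calculated osmolality = 2·Na + glucose/18 + BUN/2.8 + ethanol/3.7
= 2·137 + 70/18 + 10/2.8 + 308/3.7
= 274 + 3.89 + 3.57 + 83.24
= 364.7 mOsm/kg

364.7 mOsm/kg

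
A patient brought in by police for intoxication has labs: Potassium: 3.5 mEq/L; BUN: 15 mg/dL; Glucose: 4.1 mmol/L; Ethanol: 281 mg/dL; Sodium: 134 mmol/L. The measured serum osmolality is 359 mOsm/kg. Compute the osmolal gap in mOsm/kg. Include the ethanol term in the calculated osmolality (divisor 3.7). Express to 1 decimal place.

5.6 mOsm/kg

Calculated osmolality = 2·Na + glucose + BUN/2.8 + ethanol/3.7
= 2·134 + 4.1 + 15/2.8 + 281/3.7
= 268 + 4.10 + 5.36 + 75.95
= 353.41 mOsm/kg ≈ 353.4 mOsm/kg
Osmolar gap = measured − calculated = 359 − 353.4 = 5.6 mOsm/kg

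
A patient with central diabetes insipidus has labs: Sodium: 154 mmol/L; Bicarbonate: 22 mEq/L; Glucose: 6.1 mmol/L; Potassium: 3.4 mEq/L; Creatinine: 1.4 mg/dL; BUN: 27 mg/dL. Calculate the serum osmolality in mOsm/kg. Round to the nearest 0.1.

323.7 mOsm/kg

Calculated osmolality = 2·Na + glucose + BUN/2.8
= 2·154 + 6.1 + 27/2.8
= 308 + 6.10 + 9.64
= 323.74 mOsm/kg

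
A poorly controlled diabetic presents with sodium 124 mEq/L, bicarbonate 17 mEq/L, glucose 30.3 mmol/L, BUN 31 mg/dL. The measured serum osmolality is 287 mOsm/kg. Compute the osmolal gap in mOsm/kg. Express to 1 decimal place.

Calculated osmolality = 2·Na + glucose + BUN/2.8
= 2·124 + 30.3 + 31/2.8
= 248 + 30.30 + 11.07
= 289.37 mOsm/kg ≈ 289.4 mOsm/kg
Osmolar gap = measured − calculated = 287 − 289.4 = -2.4 mOsm/kg

-2.4 mOsm/kg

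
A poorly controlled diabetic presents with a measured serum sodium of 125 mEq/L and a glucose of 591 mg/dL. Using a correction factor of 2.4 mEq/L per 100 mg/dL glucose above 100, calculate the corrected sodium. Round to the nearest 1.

Corrected Na = measured Na + 2.4 · (glucose − 100)/100
= 125 + 2.4 · (591 − 100)/100
= 125 + 11.8
= 136.8 mEq/L

137 mEq/L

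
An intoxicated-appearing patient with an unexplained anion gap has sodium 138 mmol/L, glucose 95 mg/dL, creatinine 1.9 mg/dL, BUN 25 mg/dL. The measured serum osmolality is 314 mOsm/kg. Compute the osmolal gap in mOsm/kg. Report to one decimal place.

Calculated osmolality = 2·Na + glucose/18 + BUN/2.8
= 2·138 + 95/18 + 25/2.8
= 276 + 5.28 + 8.93
= 290.21 mOsm/kg ≈ 290.2 mOsm/kg
Osmolar gap = measured − calculated = 314 − 290.2 = 23.8 mOsm/kg

23.8 mOsm/kg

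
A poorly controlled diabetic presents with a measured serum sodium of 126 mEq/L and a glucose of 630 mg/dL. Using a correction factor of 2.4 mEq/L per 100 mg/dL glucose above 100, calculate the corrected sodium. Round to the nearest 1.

139 mEq/L

Corrected Na = measured Na + 2.4 · (glucose − 100)/100
= 126 + 2.4 · (630 − 100)/100
= 126 + 12.7
= 138.7 mEq/L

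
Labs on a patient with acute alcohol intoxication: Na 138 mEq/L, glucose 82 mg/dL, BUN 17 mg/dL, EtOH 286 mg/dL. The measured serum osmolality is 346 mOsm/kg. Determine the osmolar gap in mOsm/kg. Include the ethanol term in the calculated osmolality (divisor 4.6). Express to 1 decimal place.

-2.8 mOsm/kg

Calculated osmolality = 2·Na + glucose/18 + BUN/2.8 + ethanol/4.6
= 2·138 + 82/18 + 17/2.8 + 286/4.6
= 276 + 4.56 + 6.07 + 62.17
= 348.8 mOsm/kg ≈ 348.8 mOsm/kg
Osmolar gap = measured − calculated = 346 − 348.8 = -2.8 mOsm/kg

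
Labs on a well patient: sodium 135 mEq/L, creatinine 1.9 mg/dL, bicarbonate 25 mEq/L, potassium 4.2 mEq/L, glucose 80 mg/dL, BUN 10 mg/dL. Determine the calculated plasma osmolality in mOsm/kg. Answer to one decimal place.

Calculated osmolality = 2·Na + glucose/18 + BUN/2.8
= 2·135 + 80/18 + 10/2.8
= 270 + 4.44 + 3.57
= 278.01 mOsm/kg

278.0 mOsm/kg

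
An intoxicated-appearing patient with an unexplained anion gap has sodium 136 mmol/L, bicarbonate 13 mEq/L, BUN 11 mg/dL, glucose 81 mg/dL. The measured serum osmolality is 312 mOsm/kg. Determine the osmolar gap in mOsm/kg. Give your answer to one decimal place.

31.6 mOsm/kg

Calculated osmolality = 2·Na + glucose/18 + BUN/2.8
= 2·136 + 81/18 + 11/2.8
= 272 + 4.50 + 3.93
= 280.43 mOsm/kg ≈ 280.4 mOsm/kg
Osmolar gap = measured − calculated = 312 − 280.4 = 31.6 mOsm/kg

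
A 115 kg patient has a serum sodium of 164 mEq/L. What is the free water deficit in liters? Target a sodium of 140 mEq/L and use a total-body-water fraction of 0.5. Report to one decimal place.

TBW = 0.5 · 115 = 57.5 L
Free water deficit = TBW · (Na/140 − 1)
= 57.5 · (164/140 − 1)
= 57.5 · 0.1714
= 9.86 L

9.9 L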